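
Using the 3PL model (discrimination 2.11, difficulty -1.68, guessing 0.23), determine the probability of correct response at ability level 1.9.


logit = 2.11*(1.9 - -1.68) = 7.5538
P* = 1/(1 + exp(-7.5538)) = 0.9995
P = 0.23 + (1 - 0.23) * 0.9995
P = 0.9996

0.9996


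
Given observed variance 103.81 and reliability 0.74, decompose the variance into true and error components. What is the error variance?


var_true = rxx * var_obs = 0.74 * 103.81 = 76.8194
var_error = var_obs - var_true
var_error = 103.81 - 76.8194
var_error = 26.9906

26.9906


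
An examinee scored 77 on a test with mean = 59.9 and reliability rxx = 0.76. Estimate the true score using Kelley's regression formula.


T_est = rxx * X + (1 - rxx) * mean
T_est = 0.76 * 77 + 0.24 * 59.9
T_est = 58.52 + 14.376
T_est = 72.896

72.896


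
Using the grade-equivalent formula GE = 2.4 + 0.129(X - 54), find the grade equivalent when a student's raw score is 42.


raw - median = 42 - 54 = -12
slope * diff = 0.129 * -12 = -1.548
GE = 2.4 + -1.548
GE = 0.852

0.852


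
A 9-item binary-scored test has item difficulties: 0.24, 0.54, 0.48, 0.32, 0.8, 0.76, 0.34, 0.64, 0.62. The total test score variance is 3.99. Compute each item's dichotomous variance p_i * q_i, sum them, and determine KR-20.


For each item, compute p_i * q_i:
  Item 1: 0.24 * 0.76 = 0.1824
  Item 2: 0.54 * 0.46 = 0.2484
  Item 3: 0.48 * 0.52 = 0.2496
  Item 4: 0.32 * 0.68 = 0.2176
  Item 5: 0.8 * 0.2 = 0.16
  Item 6: 0.76 * 0.24 = 0.1824
  Item 7: 0.34 * 0.66 = 0.2244
  Item 8: 0.64 * 0.36 = 0.2304
  Item 9: 0.62 * 0.38 = 0.2356
Sum(p_i * q_i) = 0.1824 + 0.2484 + 0.2496 + 0.2176 + 0.16 + 0.1824 + 0.2244 + 0.2304 + 0.2356 = 1.9308
KR-20 = (k/(k-1)) * (1 - Sum(p_i*q_i) / Var_total)
= (9/8) * (1 - 1.9308/3.99)
= 1.125 * 0.5161
KR-20 = 0.5806

0.5806


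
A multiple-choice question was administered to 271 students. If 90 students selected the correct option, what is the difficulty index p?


Item difficulty p = number correct / total examinees
p = 90 / 271
p = 0.3321

0.3321


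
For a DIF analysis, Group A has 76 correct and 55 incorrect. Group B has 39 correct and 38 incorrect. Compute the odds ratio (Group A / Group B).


Odds_A = 76/55 = 1.3818
Odds_B = 39/38 = 1.0263
OR = Odds_A / Odds_B = 1.3818 / 1.0263
Exactly, OR = (76 * 38) / (55 * 39) = 2888 / 2145
OR = 1.3464

1.3464


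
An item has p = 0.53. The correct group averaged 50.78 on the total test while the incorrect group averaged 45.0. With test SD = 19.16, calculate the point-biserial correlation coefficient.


q = 1 - p = 0.47
rpb = ((M1 - M0) / SD) * sqrt(p * q)
rpb = ((50.78 - 45.0) / 19.16) * sqrt(0.53 * 0.47)
rpb = 0.1506

0.1506


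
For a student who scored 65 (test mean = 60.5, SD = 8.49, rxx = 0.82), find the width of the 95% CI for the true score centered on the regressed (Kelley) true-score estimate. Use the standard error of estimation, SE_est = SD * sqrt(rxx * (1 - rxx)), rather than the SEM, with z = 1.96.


True score estimate = 0.82*65 + 0.18*60.5 = 64.19
SE_est = SD * sqrt(rxx * (1 - rxx)) = 8.49 * sqrt(0.82 * 0.18) = 8.49 * sqrt(0.1476) = 3.261751
CI = T_est +/- z * SE_est, so width = 2 * z * SE_est = 2 * 1.96 * 3.261751
Width = 12.7861

12.7861


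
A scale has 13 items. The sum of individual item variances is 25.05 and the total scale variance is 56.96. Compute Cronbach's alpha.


alpha = (k/(k-1)) * (1 - sum(si^2)/s_total^2)
= (13/12) * (1 - 25.05/56.96)
alpha = 0.6069

0.6069


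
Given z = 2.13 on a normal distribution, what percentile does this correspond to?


CDF(z) = 0.5 * (1 + erf(z/sqrt(2)))
erf(1.5061) = 0.9668
CDF = 0.9834
Percentile rank = 0.9834 * 100 = 98.34

98.34


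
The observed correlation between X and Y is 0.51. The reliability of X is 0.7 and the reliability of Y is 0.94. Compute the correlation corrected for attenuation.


r_corrected = rxy / sqrt(rxx * ryy)
= 0.51 / sqrt(0.7 * 0.94)
= 0.51 / sqrt(0.658)
= 0.51 / 0.811172
r_corrected = 0.6287

0.6287


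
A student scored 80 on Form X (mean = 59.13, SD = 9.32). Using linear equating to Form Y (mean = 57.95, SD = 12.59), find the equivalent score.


slope = SD_Y / SD_X = 12.59 / 9.32 ~ 1.3509
intercept = mean_Y - slope * mean_X = 57.95 - (12.59 / 9.32) * 59.13 ~ -21.9263
Y = slope * X + intercept. To avoid rounding drift from the rounded slope/intercept, evaluate the equivalent form Y = mean_Y + SD_Y * (X - mean_X) / SD_X at full precision:
Y = 57.95 + 12.59 * (80 - 59.13) / 9.32
Y = 57.95 + 12.59 * 20.87 / 9.32
Y = 57.95 + 262.7533 / 9.32
Y = 57.95 + 28.1924
Y = 86.1424

86.1424


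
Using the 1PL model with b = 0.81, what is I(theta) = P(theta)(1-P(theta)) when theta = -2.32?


P = 1/(1+exp(-(-2.32-0.81))) = 0.0419
I = P*(1-P) = 0.0419 * 0.9581
I = 0.0401

0.0401


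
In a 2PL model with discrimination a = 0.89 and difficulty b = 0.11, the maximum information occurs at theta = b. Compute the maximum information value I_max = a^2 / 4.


For 2PL, max info at theta = b = 0.11
I_max = a^2 / 4 = 0.89^2 / 4
= 0.7921 / 4
I_max = 0.198

0.198


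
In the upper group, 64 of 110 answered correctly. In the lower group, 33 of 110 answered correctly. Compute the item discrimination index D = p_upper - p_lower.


p_upper = 64/110 = 0.5818
p_lower = 33/110 = 0.3
D = 0.5818 - 0.3 = 0.2818

0.2818


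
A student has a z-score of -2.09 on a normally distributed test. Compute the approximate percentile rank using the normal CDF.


CDF(z) = 0.5 * (1 + erf(z/sqrt(2)))
erf(-1.4779) = -0.9634
CDF = 0.0183
Percentile rank = 0.0183 * 100 = 1.83

1.83


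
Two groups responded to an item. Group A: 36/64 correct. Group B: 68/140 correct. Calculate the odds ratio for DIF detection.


Odds_A = 36/28 = 1.2857
Odds_B = 68/72 = 0.9444
OR = Odds_A / Odds_B = 1.2857 / 0.9444
Exactly, OR = (36 * 72) / (28 * 68) = 2592 / 1904
OR = 1.3613

1.3613


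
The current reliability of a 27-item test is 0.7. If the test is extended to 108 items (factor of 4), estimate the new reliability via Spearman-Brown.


r_new = (n * rxx) / (1 + (n-1) * rxx)
r_new = (4 * 0.7) / (1 + 3 * 0.7)
r_new = 2.8 / 3.1
r_new = 0.9032

0.9032


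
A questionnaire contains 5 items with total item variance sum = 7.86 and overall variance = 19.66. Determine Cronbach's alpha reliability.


alpha = (k/(k-1)) * (1 - sum(si^2)/s_total^2)
= (5/4) * (1 - 7.86/19.66)
alpha = 0.7503

0.7503


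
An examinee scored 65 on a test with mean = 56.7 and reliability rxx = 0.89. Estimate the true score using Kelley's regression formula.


T_est = rxx * X + (1 - rxx) * mean
T_est = 0.89 * 65 + 0.11 * 56.7
T_est = 57.85 + 6.237
T_est = 64.087

64.087


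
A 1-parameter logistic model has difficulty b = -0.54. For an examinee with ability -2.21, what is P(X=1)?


theta - b = -2.21 - -0.54 = -1.67
exp(-(theta - b)) = exp(1.67) = 5.3122
P = 1 / (1 + 5.3122)
P = 0.1584

0.1584


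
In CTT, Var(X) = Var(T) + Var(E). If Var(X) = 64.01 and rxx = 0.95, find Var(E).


var_true = rxx * var_obs = 0.95 * 64.01 = 60.8095
var_error = var_obs - var_true
var_error = 64.01 - 60.8095
var_error = 3.2005

3.2005


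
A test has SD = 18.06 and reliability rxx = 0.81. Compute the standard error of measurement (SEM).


SEM = SD * sqrt(1 - rxx)
SEM = 18.06 * sqrt(1 - 0.81)
SEM = 18.06 * sqrt(0.19) = 18.06 * 0.43589
SEM = 7.8722

7.8722


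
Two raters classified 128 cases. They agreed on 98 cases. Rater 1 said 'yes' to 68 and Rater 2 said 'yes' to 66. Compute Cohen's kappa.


P_o = 98/128 = 0.765625
P_e = (68*66 + 60*62) / 16384 = 0.500977
kappa = (P_o - P_e) / (1 - P_e)
kappa = (0.765625 - 0.500977) / (1 - 0.500977)
kappa = 0.5303

0.5303


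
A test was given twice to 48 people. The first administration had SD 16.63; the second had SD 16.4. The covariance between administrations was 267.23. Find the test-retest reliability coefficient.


r = cov(X,Y) / (SD_X * SD_Y)
r = 267.23 / (16.63 * 16.4)
r = 267.23 / 272.732
r = 0.9798

0.9798


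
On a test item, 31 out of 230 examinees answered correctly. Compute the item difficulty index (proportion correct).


Item difficulty p = number correct / total examinees
p = 31 / 230
p = 0.1348

0.1348


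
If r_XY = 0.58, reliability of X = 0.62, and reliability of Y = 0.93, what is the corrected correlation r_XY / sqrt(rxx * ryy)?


r_corrected = rxy / sqrt(rxx * ryy)
= 0.58 / sqrt(0.62 * 0.93)
= 0.58 / sqrt(0.5766)
= 0.58 / 0.759342
r_corrected = 0.7638

0.7638


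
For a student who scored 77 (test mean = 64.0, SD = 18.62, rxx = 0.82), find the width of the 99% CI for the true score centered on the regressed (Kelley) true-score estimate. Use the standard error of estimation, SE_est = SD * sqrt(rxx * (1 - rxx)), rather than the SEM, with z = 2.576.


True score estimate = 0.82*77 + 0.18*64.0 = 74.66
SE_est = SD * sqrt(rxx * (1 - rxx)) = 18.62 * sqrt(0.82 * 0.18) = 18.62 * sqrt(0.1476) = 7.15357
CI = T_est +/- z * SE_est, so width = 2 * z * SE_est = 2 * 2.576 * 7.15357
Width = 36.8552

36.8552


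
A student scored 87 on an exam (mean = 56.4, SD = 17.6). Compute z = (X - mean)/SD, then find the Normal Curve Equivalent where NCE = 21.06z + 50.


z = (X - mean) / SD = (87 - 56.4) / 17.6
z = 30.6 / 17.6
z = 1.7386
NCE = NCE = 21.06z + 50
Carry z at full precision (z = 30.6 / 17.6) into the conversion:
NCE = 21.06 * (30.6 / 17.6) + 50 = 644.436 / 17.6 + 50
NCE = 36.6157 + 50
NCE = 86.6157

86.6157


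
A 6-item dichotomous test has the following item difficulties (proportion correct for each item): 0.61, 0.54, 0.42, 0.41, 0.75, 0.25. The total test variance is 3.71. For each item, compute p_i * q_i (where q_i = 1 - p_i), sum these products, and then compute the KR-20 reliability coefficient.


For each item, compute p_i * q_i:
  Item 1: 0.61 * 0.39 = 0.2379
  Item 2: 0.54 * 0.46 = 0.2484
  Item 3: 0.42 * 0.58 = 0.2436
  Item 4: 0.41 * 0.59 = 0.2419
  Item 5: 0.75 * 0.25 = 0.1875
  Item 6: 0.25 * 0.75 = 0.1875
Sum(p_i * q_i) = 0.2379 + 0.2484 + 0.2436 + 0.2419 + 0.1875 + 0.1875 = 1.3468
KR-20 = (k/(k-1)) * (1 - Sum(p_i*q_i) / Var_total)
= (6/5) * (1 - 1.3468/3.71)
= 1.2 * 0.637
KR-20 = 0.7644

0.7644


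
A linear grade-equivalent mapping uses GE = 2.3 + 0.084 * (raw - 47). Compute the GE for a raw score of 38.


raw - median = 38 - 47 = -9
slope * diff = 0.084 * -9 = -0.756
GE = 2.3 + -0.756
GE = 1.544

1.544


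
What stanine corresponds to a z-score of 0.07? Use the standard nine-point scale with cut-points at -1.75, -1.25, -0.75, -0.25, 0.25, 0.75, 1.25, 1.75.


Stanine boundaries: [-1.75, -1.25, -0.75, -0.25, 0.25, 0.75, 1.25, 1.75]
z = 0.07
Check each boundary:
  z >= -1.75 -> could be stanine 2
  z >= -1.25 -> could be stanine 3
  z >= -0.75 -> could be stanine 4
  z >= -0.25 -> could be stanine 5
  z < 0.25
  z < 0.75
  z < 1.25
  z < 1.75
Highest qualifying boundary gives stanine = 5

5


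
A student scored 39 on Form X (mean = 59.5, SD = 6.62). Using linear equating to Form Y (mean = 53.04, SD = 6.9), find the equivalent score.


slope = SD_Y / SD_X = 6.9 / 6.62 ~ 1.0423
intercept = mean_Y - slope * mean_X = 53.04 - (6.9 / 6.62) * 59.5 ~ -8.9766
Y = slope * X + intercept. To avoid rounding drift from the rounded slope/intercept, evaluate the equivalent form Y = mean_Y + SD_Y * (X - mean_X) / SD_X at full precision:
Y = 53.04 + 6.9 * (39 - 59.5) / 6.62
Y = 53.04 - 6.9 * 20.5 / 6.62
Y = 53.04 - 141.45 / 6.62
Y = 53.04 - 21.3671
Y = 31.6729

31.6729


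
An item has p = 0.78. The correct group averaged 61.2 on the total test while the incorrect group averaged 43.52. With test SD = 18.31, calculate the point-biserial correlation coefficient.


q = 1 - p = 0.22
rpb = ((M1 - M0) / SD) * sqrt(p * q)
rpb = ((61.2 - 43.52) / 18.31) * sqrt(0.78 * 0.22)
rpb = 0.4

0.4


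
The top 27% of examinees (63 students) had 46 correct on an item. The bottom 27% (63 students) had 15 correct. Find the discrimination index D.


p_upper = 46/63 = 0.7302
p_lower = 15/63 = 0.2381
D = 0.7302 - 0.2381 = 0.4921

0.4921


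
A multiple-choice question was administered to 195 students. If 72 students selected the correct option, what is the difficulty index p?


Item difficulty p = number correct / total examinees
p = 72 / 195
p = 0.3692

0.3692


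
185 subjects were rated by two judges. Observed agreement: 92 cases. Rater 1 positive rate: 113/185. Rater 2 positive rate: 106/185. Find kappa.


P_o = 92/185 = 0.497297
P_e = (113*106 + 72*79) / 34225 = 0.516172
kappa = (P_o - P_e) / (1 - P_e)
kappa = (0.497297 - 0.516172) / (1 - 0.516172)
kappa = -0.039

-0.039


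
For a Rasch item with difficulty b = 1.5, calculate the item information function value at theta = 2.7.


P = 1/(1+exp(-(2.7-1.5))) = 0.7685
I = P*(1-P) = 0.7685 * 0.2315
I = 0.1779

0.1779


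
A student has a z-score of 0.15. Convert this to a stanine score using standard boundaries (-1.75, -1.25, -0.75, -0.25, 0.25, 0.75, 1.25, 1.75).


Stanine boundaries: [-1.75, -1.25, -0.75, -0.25, 0.25, 0.75, 1.25, 1.75]
z = 0.15
Check each boundary:
  z >= -1.75 -> could be stanine 2
  z >= -1.25 -> could be stanine 3
  z >= -0.75 -> could be stanine 4
  z >= -0.25 -> could be stanine 5
  z < 0.25
  z < 0.75
  z < 1.25
  z < 1.75
Highest qualifying boundary gives stanine = 5

5


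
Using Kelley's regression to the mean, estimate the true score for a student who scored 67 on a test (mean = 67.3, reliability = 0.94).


T_est = rxx * X + (1 - rxx) * mean
T_est = 0.94 * 67 + 0.06 * 67.3
T_est = 62.98 + 4.038
T_est = 67.018

67.018


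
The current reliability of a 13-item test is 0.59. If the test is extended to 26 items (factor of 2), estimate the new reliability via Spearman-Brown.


r_new = (n * rxx) / (1 + (n-1) * rxx)
r_new = (2 * 0.59) / (1 + 1 * 0.59)
r_new = 1.18 / 1.59
r_new = 0.7421

0.7421


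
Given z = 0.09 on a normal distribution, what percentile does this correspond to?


CDF(z) = 0.5 * (1 + erf(z/sqrt(2)))
erf(0.0636) = 0.0717
CDF = 0.5359
Percentile rank = 0.5359 * 100 = 53.59

53.59


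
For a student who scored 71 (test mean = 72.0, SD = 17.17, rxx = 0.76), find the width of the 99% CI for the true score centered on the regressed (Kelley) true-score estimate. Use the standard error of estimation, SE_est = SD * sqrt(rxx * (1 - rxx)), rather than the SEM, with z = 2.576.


True score estimate = 0.76*71 + 0.24*72.0 = 71.24
SE_est = SD * sqrt(rxx * (1 - rxx)) = 17.17 * sqrt(0.76 * 0.24) = 17.17 * sqrt(0.1824) = 7.333017
CI = T_est +/- z * SE_est, so width = 2 * z * SE_est = 2 * 2.576 * 7.333017
Width = 37.7797

37.7797


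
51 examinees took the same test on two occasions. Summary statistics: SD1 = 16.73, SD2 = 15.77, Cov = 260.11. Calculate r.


r = cov(X,Y) / (SD_X * SD_Y)
r = 260.11 / (16.73 * 15.77)
r = 260.11 / 263.8321
r = 0.9859

0.9859


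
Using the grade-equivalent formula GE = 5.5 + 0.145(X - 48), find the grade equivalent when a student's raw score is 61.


raw - median = 61 - 48 = 13
slope * diff = 0.145 * 13 = 1.885
GE = 5.5 + 1.885
GE = 7.385

7.385


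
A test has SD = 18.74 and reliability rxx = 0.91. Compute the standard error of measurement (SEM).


SEM = SD * sqrt(1 - rxx)
SEM = 18.74 * sqrt(1 - 0.91)
SEM = 18.74 * sqrt(0.09) = 18.74 * 0.3
SEM = 5.622

5.622


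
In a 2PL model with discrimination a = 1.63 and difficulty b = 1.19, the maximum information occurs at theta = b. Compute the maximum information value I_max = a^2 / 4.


For 2PL, max info at theta = b = 1.19
I_max = a^2 / 4 = 1.63^2 / 4
= 2.6569 / 4
I_max = 0.6642

0.6642


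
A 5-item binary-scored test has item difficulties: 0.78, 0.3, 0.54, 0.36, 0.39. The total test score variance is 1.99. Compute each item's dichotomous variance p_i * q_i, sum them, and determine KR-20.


For each item, compute p_i * q_i:
  Item 1: 0.78 * 0.22 = 0.1716
  Item 2: 0.3 * 0.7 = 0.21
  Item 3: 0.54 * 0.46 = 0.2484
  Item 4: 0.36 * 0.64 = 0.2304
  Item 5: 0.39 * 0.61 = 0.2379
Sum(p_i * q_i) = 0.1716 + 0.21 + 0.2484 + 0.2304 + 0.2379 = 1.0983
KR-20 = (k/(k-1)) * (1 - Sum(p_i*q_i) / Var_total)
= (5/4) * (1 - 1.0983/1.99)
= 1.25 * 0.4481
KR-20 = 0.5601

0.5601


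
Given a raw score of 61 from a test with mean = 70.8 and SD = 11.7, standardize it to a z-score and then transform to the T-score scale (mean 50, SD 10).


z = (X - mean) / SD = (61 - 70.8) / 11.7
z = -9.8 / 11.7
z = -0.8376
T-score = T = 50 + 10z
Carry z at full precision (z = -9.8 / 11.7) into the conversion:
T-score = 50 + 10 * (-9.8 / 11.7) = 50 + -98 / 11.7
T-score = 50 + -8.3761
T-score = 41.6239

41.6239


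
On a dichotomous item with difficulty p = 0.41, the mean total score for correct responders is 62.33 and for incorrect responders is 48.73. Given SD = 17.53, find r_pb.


q = 1 - p = 0.59
rpb = ((M1 - M0) / SD) * sqrt(p * q)
rpb = ((62.33 - 48.73) / 17.53) * sqrt(0.41 * 0.59)
rpb = 0.3816

0.3816


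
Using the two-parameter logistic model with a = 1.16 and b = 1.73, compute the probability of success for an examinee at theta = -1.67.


a*(theta - b) = 1.16 * (-1.67 - 1.73) = -3.944
exp(--3.944) = 51.6247
P = 1 / (1 + 51.6247)
P = 0.019

0.019


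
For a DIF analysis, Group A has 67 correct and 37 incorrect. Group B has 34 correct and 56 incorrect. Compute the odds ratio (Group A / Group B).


Odds_A = 67/37 = 1.8108
Odds_B = 34/56 = 0.6071
OR = Odds_A / Odds_B = 1.8108 / 0.6071
Exactly, OR = (67 * 56) / (37 * 34) = 3752 / 1258
OR = 2.9825

2.9825


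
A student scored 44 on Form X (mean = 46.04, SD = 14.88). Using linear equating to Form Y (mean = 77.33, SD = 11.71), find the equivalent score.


slope = SD_Y / SD_X = 11.71 / 14.88 ~ 0.787
intercept = mean_Y - slope * mean_X = 77.33 - (11.71 / 14.88) * 46.04 ~ 41.0983
Y = slope * X + intercept. To avoid rounding drift from the rounded slope/intercept, evaluate the equivalent form Y = mean_Y + SD_Y * (X - mean_X) / SD_X at full precision:
Y = 77.33 + 11.71 * (44 - 46.04) / 14.88
Y = 77.33 - 11.71 * 2.04 / 14.88
Y = 77.33 - 23.8884 / 14.88
Y = 77.33 - 1.6054
Y = 75.7246

75.7246


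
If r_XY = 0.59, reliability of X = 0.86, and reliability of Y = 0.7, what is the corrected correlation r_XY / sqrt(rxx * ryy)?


r_corrected = rxy / sqrt(rxx * ryy)
= 0.59 / sqrt(0.86 * 0.7)
= 0.59 / sqrt(0.602)
= 0.59 / 0.775887
r_corrected = 0.7604

0.7604


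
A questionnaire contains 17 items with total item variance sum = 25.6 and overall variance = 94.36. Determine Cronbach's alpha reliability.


alpha = (k/(k-1)) * (1 - sum(si^2)/s_total^2)
= (17/16) * (1 - 25.6/94.36)
alpha = 0.7742

0.7742


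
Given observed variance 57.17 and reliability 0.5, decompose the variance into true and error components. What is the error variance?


var_true = rxx * var_obs = 0.5 * 57.17 = 28.585
var_error = var_obs - var_true
var_error = 57.17 - 28.585
var_error = 28.585

28.585


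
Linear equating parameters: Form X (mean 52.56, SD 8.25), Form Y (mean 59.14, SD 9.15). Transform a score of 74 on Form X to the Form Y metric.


slope = SD_Y / SD_X = 9.15 / 8.25 ~ 1.1091
intercept = mean_Y - slope * mean_X = 59.14 - (9.15 / 8.25) * 52.56 ~ 0.8462
Y = slope * X + intercept. To avoid rounding drift from the rounded slope/intercept, evaluate the equivalent form Y = mean_Y + SD_Y * (X - mean_X) / SD_X at full precision:
Y = 59.14 + 9.15 * (74 - 52.56) / 8.25
Y = 59.14 + 9.15 * 21.44 / 8.25
Y = 59.14 + 196.176 / 8.25
Y = 59.14 + 23.7789
Y = 82.9189

82.9189


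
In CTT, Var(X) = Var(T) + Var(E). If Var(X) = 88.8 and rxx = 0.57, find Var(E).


var_true = rxx * var_obs = 0.57 * 88.8 = 50.616
var_error = var_obs - var_true
var_error = 88.8 - 50.616
var_error = 38.184

38.184


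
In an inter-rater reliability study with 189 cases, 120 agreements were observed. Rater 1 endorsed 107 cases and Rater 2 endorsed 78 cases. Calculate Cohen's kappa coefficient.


P_o = 120/189 = 0.634921
P_e = (107*78 + 82*111) / 35721 = 0.488452
kappa = (P_o - P_e) / (1 - P_e)
kappa = (0.634921 - 0.488452) / (1 - 0.488452)
kappa = 0.2863

0.2863


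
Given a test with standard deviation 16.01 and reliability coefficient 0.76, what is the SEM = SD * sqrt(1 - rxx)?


SEM = SD * sqrt(1 - rxx)
SEM = 16.01 * sqrt(1 - 0.76)
SEM = 16.01 * sqrt(0.24) = 16.01 * 0.489898
SEM = 7.8433

7.8433


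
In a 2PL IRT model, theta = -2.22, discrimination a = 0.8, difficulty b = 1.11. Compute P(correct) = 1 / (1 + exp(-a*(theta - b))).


a*(theta - b) = 0.8 * (-2.22 - 1.11) = -2.664
exp(--2.664) = 14.3536
P = 1 / (1 + 14.3536)
P = 0.0651

0.0651


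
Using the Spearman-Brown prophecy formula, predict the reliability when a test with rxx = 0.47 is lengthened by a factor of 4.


r_new = (n * rxx) / (1 + (n-1) * rxx)
r_new = (4 * 0.47) / (1 + 3 * 0.47)
r_new = 1.88 / 2.41
r_new = 0.7801

0.7801


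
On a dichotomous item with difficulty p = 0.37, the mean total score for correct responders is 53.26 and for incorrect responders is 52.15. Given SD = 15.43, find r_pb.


q = 1 - p = 0.63
rpb = ((M1 - M0) / SD) * sqrt(p * q)
rpb = ((53.26 - 52.15) / 15.43) * sqrt(0.37 * 0.63)
rpb = 0.0347

0.0347


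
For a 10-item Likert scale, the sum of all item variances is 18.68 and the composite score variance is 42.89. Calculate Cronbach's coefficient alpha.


alpha = (k/(k-1)) * (1 - sum(si^2)/s_total^2)
= (10/9) * (1 - 18.68/42.89)
alpha = 0.6272

0.6272


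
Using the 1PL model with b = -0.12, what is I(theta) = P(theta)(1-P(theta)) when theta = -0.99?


P = 1/(1+exp(-(-0.99--0.12))) = 0.2953
I = P*(1-P) = 0.2953 * 0.7047
I = 0.2081

0.2081


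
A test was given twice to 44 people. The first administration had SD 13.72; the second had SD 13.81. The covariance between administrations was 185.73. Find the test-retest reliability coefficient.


r = cov(X,Y) / (SD_X * SD_Y)
r = 185.73 / (13.72 * 13.81)
r = 185.73 / 189.4732
r = 0.9802

0.9802


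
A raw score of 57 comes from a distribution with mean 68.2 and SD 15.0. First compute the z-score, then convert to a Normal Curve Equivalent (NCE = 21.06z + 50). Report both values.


z = (X - mean) / SD = (57 - 68.2) / 15.0
z = -11.2 / 15.0
z = -0.7467
NCE = NCE = 21.06z + 50
Carry z at full precision (z = -11.2 / 15.0) into the conversion:
NCE = 21.06 * (-11.2 / 15.0) + 50 = -235.872 / 15.0 + 50
NCE = -15.7248 + 50
NCE = 34.2752

34.2752


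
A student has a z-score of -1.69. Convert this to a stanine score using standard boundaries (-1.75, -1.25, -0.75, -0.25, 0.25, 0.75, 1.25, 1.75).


Stanine boundaries: [-1.75, -1.25, -0.75, -0.25, 0.25, 0.75, 1.25, 1.75]
z = -1.69
Check each boundary:
  z >= -1.75 -> could be stanine 2
  z < -1.25
  z < -0.75
  z < -0.25
  z < 0.25
  z < 0.75
  z < 1.25
  z < 1.75
Highest qualifying boundary gives stanine = 2

2


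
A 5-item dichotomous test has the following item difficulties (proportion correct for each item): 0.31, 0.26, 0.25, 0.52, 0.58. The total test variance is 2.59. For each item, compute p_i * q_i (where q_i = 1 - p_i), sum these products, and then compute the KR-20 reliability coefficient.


For each item, compute p_i * q_i:
  Item 1: 0.31 * 0.69 = 0.2139
  Item 2: 0.26 * 0.74 = 0.1924
  Item 3: 0.25 * 0.75 = 0.1875
  Item 4: 0.52 * 0.48 = 0.2496
  Item 5: 0.58 * 0.42 = 0.2436
Sum(p_i * q_i) = 0.2139 + 0.1924 + 0.1875 + 0.2496 + 0.2436 = 1.087
KR-20 = (k/(k-1)) * (1 - Sum(p_i*q_i) / Var_total)
= (5/4) * (1 - 1.087/2.59)
= 1.25 * 0.5803
KR-20 = 0.7254

0.7254


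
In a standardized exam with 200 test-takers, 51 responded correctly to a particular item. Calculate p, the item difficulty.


Item difficulty p = number correct / total examinees
p = 51 / 200
p = 0.255

0.255


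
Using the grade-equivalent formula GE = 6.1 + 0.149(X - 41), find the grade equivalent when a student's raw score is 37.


raw - median = 37 - 41 = -4
slope * diff = 0.149 * -4 = -0.596
GE = 6.1 + -0.596
GE = 5.504

5.504


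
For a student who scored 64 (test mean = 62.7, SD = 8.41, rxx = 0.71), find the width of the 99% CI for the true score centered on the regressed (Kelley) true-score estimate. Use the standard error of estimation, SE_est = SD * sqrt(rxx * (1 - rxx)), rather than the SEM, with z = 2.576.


True score estimate = 0.71*64 + 0.29*62.7 = 63.623
SE_est = SD * sqrt(rxx * (1 - rxx)) = 8.41 * sqrt(0.71 * 0.29) = 8.41 * sqrt(0.2059) = 3.816139
CI = T_est +/- z * SE_est, so width = 2 * z * SE_est = 2 * 2.576 * 3.816139
Width = 19.6607

19.6607


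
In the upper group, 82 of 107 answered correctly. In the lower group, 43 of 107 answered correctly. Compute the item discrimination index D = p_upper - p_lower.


p_upper = 82/107 = 0.7664
p_lower = 43/107 = 0.4019
D = 0.7664 - 0.4019 = 0.3645

0.3645


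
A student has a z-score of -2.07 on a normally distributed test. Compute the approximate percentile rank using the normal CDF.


CDF(z) = 0.5 * (1 + erf(z/sqrt(2)))
erf(-1.4637) = -0.9615
CDF = 0.0192
Percentile rank = 0.0192 * 100 = 1.92

1.92


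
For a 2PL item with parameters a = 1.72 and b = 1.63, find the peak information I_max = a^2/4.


For 2PL, max info at theta = b = 1.63
I_max = a^2 / 4 = 1.72^2 / 4
= 2.9584 / 4
I_max = 0.7396

0.7396


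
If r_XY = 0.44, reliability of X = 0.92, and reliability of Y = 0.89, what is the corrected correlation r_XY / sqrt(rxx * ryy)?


r_corrected = rxy / sqrt(rxx * ryy)
= 0.44 / sqrt(0.92 * 0.89)
= 0.44 / sqrt(0.8188)
= 0.44 / 0.904876
r_corrected = 0.4863

0.4863


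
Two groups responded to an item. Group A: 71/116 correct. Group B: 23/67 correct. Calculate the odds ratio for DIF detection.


Odds_A = 71/45 = 1.5778
Odds_B = 23/44 = 0.5227
OR = Odds_A / Odds_B = 1.5778 / 0.5227
Exactly, OR = (71 * 44) / (45 * 23) = 3124 / 1035
OR = 3.0184

3.0184


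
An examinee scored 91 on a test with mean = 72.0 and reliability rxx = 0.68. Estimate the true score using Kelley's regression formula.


T_est = rxx * X + (1 - rxx) * mean
T_est = 0.68 * 91 + 0.32 * 72.0
T_est = 61.88 + 23.04
T_est = 84.92

84.92


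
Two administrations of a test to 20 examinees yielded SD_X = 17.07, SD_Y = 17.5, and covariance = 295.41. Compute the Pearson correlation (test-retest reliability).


r = cov(X,Y) / (SD_X * SD_Y)
r = 295.41 / (17.07 * 17.5)
r = 295.41 / 298.725
r = 0.9889

0.9889


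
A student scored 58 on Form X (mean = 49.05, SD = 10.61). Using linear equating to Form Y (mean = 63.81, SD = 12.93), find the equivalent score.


slope = SD_Y / SD_X = 12.93 / 10.61 ~ 1.2187
intercept = mean_Y - slope * mean_X = 63.81 - (12.93 / 10.61) * 49.05 ~ 4.0346
Y = slope * X + intercept. To avoid rounding drift from the rounded slope/intercept, evaluate the equivalent form Y = mean_Y + SD_Y * (X - mean_X) / SD_X at full precision:
Y = 63.81 + 12.93 * (58 - 49.05) / 10.61
Y = 63.81 + 12.93 * 8.95 / 10.61
Y = 63.81 + 115.7235 / 10.61
Y = 63.81 + 10.907
Y = 74.717

74.717


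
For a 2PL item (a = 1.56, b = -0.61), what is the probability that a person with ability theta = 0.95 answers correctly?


a*(theta - b) = 1.56 * (0.95 - -0.61) = 2.4336
exp(-2.4336) = 0.0877
P = 1 / (1 + 0.0877)
P = 0.9194

0.9194


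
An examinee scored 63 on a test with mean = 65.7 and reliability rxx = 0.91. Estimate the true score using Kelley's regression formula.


T_est = rxx * X + (1 - rxx) * mean
T_est = 0.91 * 63 + 0.09 * 65.7
T_est = 57.33 + 5.913
T_est = 63.243

63.243


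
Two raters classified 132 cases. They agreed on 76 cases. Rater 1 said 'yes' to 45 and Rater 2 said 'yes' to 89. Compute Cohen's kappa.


P_o = 76/132 = 0.575758
P_e = (45*89 + 87*43) / 17424 = 0.444559
kappa = (P_o - P_e) / (1 - P_e)
kappa = (0.575758 - 0.444559) / (1 - 0.444559)
kappa = 0.2362

0.2362


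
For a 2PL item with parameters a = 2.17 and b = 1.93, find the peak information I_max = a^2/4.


For 2PL, max info at theta = b = 1.93
I_max = a^2 / 4 = 2.17^2 / 4
= 4.7089 / 4
I_max = 1.1772

1.1772


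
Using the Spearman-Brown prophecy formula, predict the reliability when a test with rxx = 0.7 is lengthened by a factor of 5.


r_new = (n * rxx) / (1 + (n-1) * rxx)
r_new = (5 * 0.7) / (1 + 4 * 0.7)
r_new = 3.5 / 3.8
r_new = 0.9211

0.9211


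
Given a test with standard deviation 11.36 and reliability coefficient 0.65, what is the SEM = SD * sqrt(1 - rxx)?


SEM = SD * sqrt(1 - rxx)
SEM = 11.36 * sqrt(1 - 0.65)
SEM = 11.36 * sqrt(0.35) = 11.36 * 0.591608
SEM = 6.7207

6.7207


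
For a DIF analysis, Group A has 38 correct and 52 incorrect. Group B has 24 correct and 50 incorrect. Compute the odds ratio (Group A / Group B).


Odds_A = 38/52 = 0.7308
Odds_B = 24/50 = 0.48
OR = Odds_A / Odds_B = 0.7308 / 0.48
Exactly, OR = (38 * 50) / (52 * 24) = 1900 / 1248
OR = 1.5224

1.5224


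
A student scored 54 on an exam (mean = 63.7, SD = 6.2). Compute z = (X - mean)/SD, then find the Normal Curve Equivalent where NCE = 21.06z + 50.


z = (X - mean) / SD = (54 - 63.7) / 6.2
z = -9.7 / 6.2
z = -1.5645
NCE = NCE = 21.06z + 50
Carry z at full precision (z = -9.7 / 6.2) into the conversion:
NCE = 21.06 * (-9.7 / 6.2) + 50 = -204.282 / 6.2 + 50
NCE = -32.9487 + 50
NCE = 17.0513

17.0513


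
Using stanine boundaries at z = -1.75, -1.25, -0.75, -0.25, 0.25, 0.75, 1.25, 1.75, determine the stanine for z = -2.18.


Stanine boundaries: [-1.75, -1.25, -0.75, -0.25, 0.25, 0.75, 1.25, 1.75]
z = -2.18
Check each boundary:
  z < -1.75
  z < -1.25
  z < -0.75
  z < -0.25
  z < 0.25
  z < 0.75
  z < 1.25
  z < 1.75
Highest qualifying boundary gives stanine = 1

1


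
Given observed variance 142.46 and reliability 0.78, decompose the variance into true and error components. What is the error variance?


var_true = rxx * var_obs = 0.78 * 142.46 = 111.1188
var_error = var_obs - var_true
var_error = 142.46 - 111.1188
var_error = 31.3412

31.3412


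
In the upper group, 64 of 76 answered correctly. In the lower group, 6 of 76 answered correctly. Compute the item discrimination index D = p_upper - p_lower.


p_upper = 64/76 = 0.8421
p_lower = 6/76 = 0.0789
D = 0.8421 - 0.0789 = 0.7632

0.7632


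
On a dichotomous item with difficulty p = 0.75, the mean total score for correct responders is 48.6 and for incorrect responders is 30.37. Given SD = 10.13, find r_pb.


q = 1 - p = 0.25
rpb = ((M1 - M0) / SD) * sqrt(p * q)
rpb = ((48.6 - 30.37) / 10.13) * sqrt(0.75 * 0.25)
rpb = 0.7793

0.7793


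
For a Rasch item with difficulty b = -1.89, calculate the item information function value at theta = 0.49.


P = 1/(1+exp(-(0.49--1.89))) = 0.9153
I = P*(1-P) = 0.9153 * 0.0847
I = 0.0775

0.0775


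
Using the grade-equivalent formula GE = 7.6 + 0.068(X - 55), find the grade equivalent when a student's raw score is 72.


raw - median = 72 - 55 = 17
slope * diff = 0.068 * 17 = 1.156
GE = 7.6 + 1.156
GE = 8.756

8.756


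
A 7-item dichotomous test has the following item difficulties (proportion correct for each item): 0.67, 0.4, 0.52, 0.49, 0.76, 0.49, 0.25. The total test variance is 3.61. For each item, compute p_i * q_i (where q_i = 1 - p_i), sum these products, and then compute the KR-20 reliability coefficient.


For each item, compute p_i * q_i:
  Item 1: 0.67 * 0.33 = 0.2211
  Item 2: 0.4 * 0.6 = 0.24
  Item 3: 0.52 * 0.48 = 0.2496
  Item 4: 0.49 * 0.51 = 0.2499
  Item 5: 0.76 * 0.24 = 0.1824
  Item 6: 0.49 * 0.51 = 0.2499
  Item 7: 0.25 * 0.75 = 0.1875
Sum(p_i * q_i) = 0.2211 + 0.24 + 0.2496 + 0.2499 + 0.1824 + 0.2499 + 0.1875 = 1.5804
KR-20 = (k/(k-1)) * (1 - Sum(p_i*q_i) / Var_total)
= (7/6) * (1 - 1.5804/3.61)
= 1.1667 * 0.5622
KR-20 = 0.6559

0.6559


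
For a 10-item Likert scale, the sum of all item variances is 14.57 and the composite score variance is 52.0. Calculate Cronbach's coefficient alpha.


alpha = (k/(k-1)) * (1 - sum(si^2)/s_total^2)
= (10/9) * (1 - 14.57/52.0)
alpha = 0.7998

0.7998


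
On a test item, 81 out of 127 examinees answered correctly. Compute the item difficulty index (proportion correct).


Item difficulty p = number correct / total examinees
p = 81 / 127
p = 0.6378

0.6378


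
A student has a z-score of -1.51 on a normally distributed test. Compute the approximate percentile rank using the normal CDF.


CDF(z) = 0.5 * (1 + erf(z/sqrt(2)))
erf(-1.0677) = -0.869
CDF = 0.0655
Percentile rank = 0.0655 * 100 = 6.55

6.55


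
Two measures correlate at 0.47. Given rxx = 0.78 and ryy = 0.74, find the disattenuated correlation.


r_corrected = rxy / sqrt(rxx * ryy)
= 0.47 / sqrt(0.78 * 0.74)
= 0.47 / sqrt(0.5772)
= 0.47 / 0.759737
r_corrected = 0.6186

0.6186


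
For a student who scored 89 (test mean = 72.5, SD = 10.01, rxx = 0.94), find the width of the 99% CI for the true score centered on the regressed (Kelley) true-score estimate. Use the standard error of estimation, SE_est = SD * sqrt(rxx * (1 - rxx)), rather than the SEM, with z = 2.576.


True score estimate = 0.94*89 + 0.06*72.5 = 88.01
SE_est = SD * sqrt(rxx * (1 - rxx)) = 10.01 * sqrt(0.94 * 0.06) = 10.01 * sqrt(0.0564) = 2.377243
CI = T_est +/- z * SE_est, so width = 2 * z * SE_est = 2 * 2.576 * 2.377243
Width = 12.2476

12.2476


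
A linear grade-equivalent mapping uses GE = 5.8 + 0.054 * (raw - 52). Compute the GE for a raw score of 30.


raw - median = 30 - 52 = -22
slope * diff = 0.054 * -22 = -1.188
GE = 5.8 + -1.188
GE = 4.612

4.612


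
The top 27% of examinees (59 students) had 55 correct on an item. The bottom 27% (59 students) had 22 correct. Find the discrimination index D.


p_upper = 55/59 = 0.9322
p_lower = 22/59 = 0.3729
D = 0.9322 - 0.3729 = 0.5593

0.5593


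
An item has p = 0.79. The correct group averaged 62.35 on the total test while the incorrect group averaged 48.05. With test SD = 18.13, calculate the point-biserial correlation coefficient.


q = 1 - p = 0.21
rpb = ((M1 - M0) / SD) * sqrt(p * q)
rpb = ((62.35 - 48.05) / 18.13) * sqrt(0.79 * 0.21)
rpb = 0.3213

0.3213


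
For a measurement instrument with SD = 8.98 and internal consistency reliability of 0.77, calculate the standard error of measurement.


SEM = SD * sqrt(1 - rxx)
SEM = 8.98 * sqrt(1 - 0.77)
SEM = 8.98 * sqrt(0.23) = 8.98 * 0.479583
SEM = 4.3067

4.3067


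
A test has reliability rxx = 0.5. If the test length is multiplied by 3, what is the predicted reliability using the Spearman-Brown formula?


r_new = (n * rxx) / (1 + (n-1) * rxx)
r_new = (3 * 0.5) / (1 + 2 * 0.5)
r_new = 1.5 / 2.0
r_new = 0.75

0.75


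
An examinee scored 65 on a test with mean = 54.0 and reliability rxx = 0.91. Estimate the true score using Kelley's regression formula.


T_est = rxx * X + (1 - rxx) * mean
T_est = 0.91 * 65 + 0.09 * 54.0
T_est = 59.15 + 4.86
T_est = 64.01

64.01


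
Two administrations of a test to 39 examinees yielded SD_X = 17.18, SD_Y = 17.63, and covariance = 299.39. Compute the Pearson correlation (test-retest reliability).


r = cov(X,Y) / (SD_X * SD_Y)
r = 299.39 / (17.18 * 17.63)
r = 299.39 / 302.8834
r = 0.9885

0.9885


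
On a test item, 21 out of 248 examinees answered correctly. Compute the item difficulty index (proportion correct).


Item difficulty p = number correct / total examinees
p = 21 / 248
p = 0.0847

0.0847


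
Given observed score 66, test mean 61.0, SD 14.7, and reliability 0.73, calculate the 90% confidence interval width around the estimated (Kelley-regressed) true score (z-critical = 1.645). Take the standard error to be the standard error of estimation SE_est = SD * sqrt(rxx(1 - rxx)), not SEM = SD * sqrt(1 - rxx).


True score estimate = 0.73*66 + 0.27*61.0 = 64.65
SE_est = SD * sqrt(rxx * (1 - rxx)) = 14.7 * sqrt(0.73 * 0.27) = 14.7 * sqrt(0.1971) = 6.526204
CI = T_est +/- z * SE_est, so width = 2 * z * SE_est = 2 * 1.645 * 6.526204
Width = 21.4712

21.4712


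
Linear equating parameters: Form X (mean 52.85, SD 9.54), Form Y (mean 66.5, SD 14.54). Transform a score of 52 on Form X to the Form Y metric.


slope = SD_Y / SD_X = 14.54 / 9.54 ~ 1.5241
intercept = mean_Y - slope * mean_X = 66.5 - (14.54 / 9.54) * 52.85 ~ -14.0492
Y = slope * X + intercept. To avoid rounding drift from the rounded slope/intercept, evaluate the equivalent form Y = mean_Y + SD_Y * (X - mean_X) / SD_X at full precision:
Y = 66.5 + 14.54 * (52 - 52.85) / 9.54
Y = 66.5 - 14.54 * 0.85 / 9.54
Y = 66.5 - 12.359 / 9.54
Y = 66.5 - 1.2955
Y = 65.2045

65.2045


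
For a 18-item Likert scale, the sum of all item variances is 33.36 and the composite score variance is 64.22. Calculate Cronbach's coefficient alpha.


alpha = (k/(k-1)) * (1 - sum(si^2)/s_total^2)
= (18/17) * (1 - 33.36/64.22)
alpha = 0.5088

0.5088


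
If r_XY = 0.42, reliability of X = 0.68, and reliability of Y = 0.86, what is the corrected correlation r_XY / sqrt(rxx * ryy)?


r_corrected = rxy / sqrt(rxx * ryy)
= 0.42 / sqrt(0.68 * 0.86)
= 0.42 / sqrt(0.5848)
= 0.42 / 0.764722
r_corrected = 0.5492

0.5492


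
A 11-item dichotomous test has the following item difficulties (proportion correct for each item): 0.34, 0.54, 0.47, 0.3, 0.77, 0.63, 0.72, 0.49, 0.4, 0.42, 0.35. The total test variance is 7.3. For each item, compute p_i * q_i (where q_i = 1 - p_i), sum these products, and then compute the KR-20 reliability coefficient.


For each item, compute p_i * q_i:
  Item 1: 0.34 * 0.66 = 0.2244
  Item 2: 0.54 * 0.46 = 0.2484
  Item 3: 0.47 * 0.53 = 0.2491
  Item 4: 0.3 * 0.7 = 0.21
  Item 5: 0.77 * 0.23 = 0.1771
  Item 6: 0.63 * 0.37 = 0.2331
  Item 7: 0.72 * 0.28 = 0.2016
  Item 8: 0.49 * 0.51 = 0.2499
  Item 9: 0.4 * 0.6 = 0.24
  Item 10: 0.42 * 0.58 = 0.2436
  Item 11: 0.35 * 0.65 = 0.2275
Sum(p_i * q_i) = 0.2244 + 0.2484 + 0.2491 + 0.21 + 0.1771 + 0.2331 + 0.2016 + 0.2499 + 0.24 + 0.2436 + 0.2275 = 2.5047
KR-20 = (k/(k-1)) * (1 - Sum(p_i*q_i) / Var_total)
= (11/10) * (1 - 2.5047/7.3)
= 1.1 * 0.6569
KR-20 = 0.7226

0.7226


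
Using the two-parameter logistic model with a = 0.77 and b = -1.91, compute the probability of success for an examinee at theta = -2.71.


a*(theta - b) = 0.77 * (-2.71 - -1.91) = -0.616
exp(--0.616) = 1.8515
P = 1 / (1 + 1.8515)
P = 0.3507

0.3507


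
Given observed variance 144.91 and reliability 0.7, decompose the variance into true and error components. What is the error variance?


var_true = rxx * var_obs = 0.7 * 144.91 = 101.437
var_error = var_obs - var_true
var_error = 144.91 - 101.437
var_error = 43.473

43.473


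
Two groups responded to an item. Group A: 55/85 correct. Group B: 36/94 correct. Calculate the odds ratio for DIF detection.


Odds_A = 55/30 = 1.8333
Odds_B = 36/58 = 0.6207
OR = Odds_A / Odds_B = 1.8333 / 0.6207
Exactly, OR = (55 * 58) / (30 * 36) = 3190 / 1080
OR = 2.9537

2.9537


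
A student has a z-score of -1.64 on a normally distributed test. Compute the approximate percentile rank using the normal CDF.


CDF(z) = 0.5 * (1 + erf(z/sqrt(2)))
erf(-1.1597) = -0.899
CDF = 0.0505
Percentile rank = 0.0505 * 100 = 5.05

5.05


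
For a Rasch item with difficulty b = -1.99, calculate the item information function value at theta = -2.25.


P = 1/(1+exp(-(-2.25--1.99))) = 0.4354
I = P*(1-P) = 0.4354 * 0.5646
I = 0.2458

0.2458


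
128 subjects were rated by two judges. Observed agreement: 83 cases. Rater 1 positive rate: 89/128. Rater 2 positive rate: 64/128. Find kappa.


P_o = 83/128 = 0.648438
P_e = (89*64 + 39*64) / 16384 = 0.5
kappa = (P_o - P_e) / (1 - P_e)
kappa = (0.648438 - 0.5) / (1 - 0.5)
kappa = 0.2969

0.2969


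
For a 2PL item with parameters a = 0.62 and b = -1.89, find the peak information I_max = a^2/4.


For 2PL, max info at theta = b = -1.89
I_max = a^2 / 4 = 0.62^2 / 4
= 0.3844 / 4
I_max = 0.0961

0.0961


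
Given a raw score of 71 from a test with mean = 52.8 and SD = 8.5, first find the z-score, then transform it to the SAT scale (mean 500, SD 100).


z = (X - mean) / SD = (71 - 52.8) / 8.5
z = 18.2 / 8.5
z = 2.1412
SAT-scale = SAT = 500 + 100z
Carry z at full precision (z = 18.2 / 8.5) into the conversion:
SAT-scale = 500 + 100 * (18.2 / 8.5) = 500 + 1820 / 8.5
SAT-scale = 500 + 214.1176
SAT-scale = 714.1176

714.1176


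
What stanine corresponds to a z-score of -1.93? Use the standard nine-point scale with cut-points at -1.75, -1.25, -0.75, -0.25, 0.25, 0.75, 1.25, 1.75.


Stanine boundaries: [-1.75, -1.25, -0.75, -0.25, 0.25, 0.75, 1.25, 1.75]
z = -1.93
Check each boundary:
  z < -1.75
  z < -1.25
  z < -0.75
  z < -0.25
  z < 0.25
  z < 0.75
  z < 1.25
  z < 1.75
Highest qualifying boundary gives stanine = 1

1
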